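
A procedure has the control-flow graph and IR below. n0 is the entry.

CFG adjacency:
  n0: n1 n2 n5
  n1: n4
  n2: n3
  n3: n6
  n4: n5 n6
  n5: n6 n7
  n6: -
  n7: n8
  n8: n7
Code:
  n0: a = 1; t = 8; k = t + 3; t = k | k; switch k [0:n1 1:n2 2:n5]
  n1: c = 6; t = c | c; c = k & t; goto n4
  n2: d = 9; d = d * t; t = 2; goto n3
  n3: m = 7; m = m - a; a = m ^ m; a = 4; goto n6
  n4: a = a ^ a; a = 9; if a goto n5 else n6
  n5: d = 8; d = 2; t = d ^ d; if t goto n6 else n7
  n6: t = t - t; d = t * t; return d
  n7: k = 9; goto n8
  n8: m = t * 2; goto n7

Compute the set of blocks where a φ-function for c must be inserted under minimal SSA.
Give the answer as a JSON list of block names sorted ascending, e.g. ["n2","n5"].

Answer: ["n5", "n6"]

Working:
idom tree: n1←n0 n2←n0 n3←n2 n4←n1 n5←n0 n6←n0 n7←n5 n8←n7
Dom∩ at merges:
  n5: preds {n0,n4}: {n0} ∩ {n0,n1,n4} = {n0}; idom=n0
  n6: preds {n3,n4,n5}: {n0,n2,n3} ∩ {n0,n1,n4} ∩ {n0,n5} = {n0}; idom=n0
  n7: preds {n5,n8}: {n0,n5} ∩ {n0,n5,n7,n8} = {n0,n5}; idom=n5

DF walk-up:
  n5←n0: walk · to n0
  n5←n4: walk n4→n1 to n0
  n6←n3: walk n3→n2 to n0
  n6←n4: walk n4→n1 to n0
  n6←n5: walk n5 to n0
  n7←n5: walk · to n5
  n7←n8: walk n8→n7 to n5
  DF(n0)=∅
  DF(n1)={n5,n6}
  DF(n2)={n6}
  DF(n3)={n6}
  DF(n4)={n5,n6}
  DF(n5)={n6}
  DF(n6)=∅
  DF(n7)={n7}
  DF(n8)={n7}

φ for c: defs {n1}
  DF⁺ = {n5,n6}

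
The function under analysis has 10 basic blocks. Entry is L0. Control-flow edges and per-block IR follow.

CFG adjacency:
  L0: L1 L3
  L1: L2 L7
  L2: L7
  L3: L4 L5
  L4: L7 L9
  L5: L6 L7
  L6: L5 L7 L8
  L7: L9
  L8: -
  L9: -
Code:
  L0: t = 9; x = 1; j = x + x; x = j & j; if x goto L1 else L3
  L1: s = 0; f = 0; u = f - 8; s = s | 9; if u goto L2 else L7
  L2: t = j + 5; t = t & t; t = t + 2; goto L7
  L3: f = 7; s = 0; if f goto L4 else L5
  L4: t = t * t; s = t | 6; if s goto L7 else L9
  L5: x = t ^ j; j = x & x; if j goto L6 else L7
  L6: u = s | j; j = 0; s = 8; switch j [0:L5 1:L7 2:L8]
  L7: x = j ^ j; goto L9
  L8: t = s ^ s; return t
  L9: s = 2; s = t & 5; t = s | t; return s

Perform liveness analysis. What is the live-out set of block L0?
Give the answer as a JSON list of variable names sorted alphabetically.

def/use:
  L0: {j,t,x} / ∅
  L1: {f,s,u} / ∅
  L2: {t} / {j}
  L3: {f,s} / ∅
  L4: {s,t} / {t}
  L5: {j,x} / {j,t}
  L6: {j,s,u} / {j,s}
  L7: {x} / {j}
  L8: {t} / {s}
  L9: {s,t} / {t}

Live sets:
  live L0: ∅→{j,t}
  live L1: {j,t}→{j,t}
  live L2: {j}→{j,t}
  live L3: {j,t}→{j,s,t}
  live L4: {j,t}→{j,t}
  live L5: {j,s,t}→{j,s,t}
  live L6: {j,s,t}→{j,s,t}
  live L7: {j,t}→{t}
  live L8: {s}→∅
  live L9: {t}→∅

live-out(L0) = ["j", "t"]

Answer: ["j", "t"]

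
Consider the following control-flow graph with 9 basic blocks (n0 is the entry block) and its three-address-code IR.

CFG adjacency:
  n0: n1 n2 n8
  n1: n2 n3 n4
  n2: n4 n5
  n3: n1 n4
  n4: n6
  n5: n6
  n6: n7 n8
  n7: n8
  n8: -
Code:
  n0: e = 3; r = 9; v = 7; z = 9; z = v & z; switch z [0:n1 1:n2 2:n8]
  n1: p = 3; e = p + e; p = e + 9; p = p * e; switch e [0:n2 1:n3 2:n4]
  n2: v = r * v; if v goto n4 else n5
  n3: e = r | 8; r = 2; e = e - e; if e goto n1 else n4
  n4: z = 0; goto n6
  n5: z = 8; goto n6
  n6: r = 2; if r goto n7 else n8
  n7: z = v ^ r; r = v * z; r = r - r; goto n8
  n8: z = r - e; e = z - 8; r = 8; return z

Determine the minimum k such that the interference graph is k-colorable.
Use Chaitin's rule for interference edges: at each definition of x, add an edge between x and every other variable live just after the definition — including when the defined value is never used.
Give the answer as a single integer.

Block summaries:
  n0: {e,r,v,z} / ∅
  n1: {e,p} / {e}
  n2: {v} / {r,v}
  n3: {e,r} / {r}
  n4: {z} / ∅
  n5: {z} / ∅
  n6: {r} / ∅
  n7: {r,z} / {r,v}
  n8: {e,r,z} / {e,r}

Backward fixpoint:
  n0: in=∅ out={e,r,v}
  n1: in={e,r,v} out={e,r,v}
  n2: in={e,r,v} out={e,v}
  n3: in={r,v} out={e,r,v}
  n4: in={e,v} out={e,v}
  n5: in={e,v} out={e,v}
  n6: in={e,v} out={e,r,v}
  n7: in={e,r,v} out={e,r}
  n8: in={e,r} out=∅

Interference:
  e↔{p,r,v,z}
  p↔{e,r,v}
  r↔{e,p,v,z}
  v↔{e,p,r,z}
  z↔{e,r,v}

Chromatic number:
  clique {e,p,r,v} ⇒ need ≥ 4
  assign e→c0 p→c3 r→c1 v→c2 z→c3 — no edge inside a register ⇒ χ ≤ 4
  χ = 4

Answer: 4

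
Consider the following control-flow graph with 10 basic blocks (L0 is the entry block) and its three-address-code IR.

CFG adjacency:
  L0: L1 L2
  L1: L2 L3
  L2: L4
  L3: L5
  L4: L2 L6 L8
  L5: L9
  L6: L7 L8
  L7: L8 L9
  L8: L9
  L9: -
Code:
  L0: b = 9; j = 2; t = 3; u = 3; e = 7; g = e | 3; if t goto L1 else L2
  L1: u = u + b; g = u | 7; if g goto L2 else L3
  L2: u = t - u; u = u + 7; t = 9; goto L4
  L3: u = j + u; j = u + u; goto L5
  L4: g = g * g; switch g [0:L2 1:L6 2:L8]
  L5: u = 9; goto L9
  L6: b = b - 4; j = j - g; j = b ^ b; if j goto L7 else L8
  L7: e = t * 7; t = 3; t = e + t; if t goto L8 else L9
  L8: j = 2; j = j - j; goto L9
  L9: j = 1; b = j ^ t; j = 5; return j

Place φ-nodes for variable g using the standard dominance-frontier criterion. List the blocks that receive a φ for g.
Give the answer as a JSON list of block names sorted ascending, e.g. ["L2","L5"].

Answer: ["L2", "L9"]

Derivation:
idom tree: L1←L0 L2←L0 L3←L1 L4←L2 L5←L3 L6←L4 L7←L6 L8←L4 L9←L0
Dom∩ at merges:
  L2: preds {L0,L1,L4}: {L0} ∩ {L0,L1} ∩ {L0,L2,L4} = {L0}; idom=L0
  L8: preds {L4,L6,L7}: {L0,L2,L4} ∩ {L0,L2,L4,L6} ∩ {L0,L2,L4,L6,L7} = {L0,L2,L4}; idom=L4
  L9: preds {L5,L7,L8}: {L0,L1,L3,L5} ∩ {L0,L2,L4,L6,L7} ∩ {L0,L2,L4,L8} = {L0}; idom=L0

DF walk-up:
  L2←L0: walk · to L0
  L2←L1: walk L1 to L0
  L2←L4: walk L4→L2 to L0
  L8←L4: walk · to L4
  L8←L6: walk L6 to L4
  L8←L7: walk L7→L6 to L4
  L9←L5: walk L5→L3→L1 to L0
  L9←L7: walk L7→L6→L4→L2 to L0
  L9←L8: walk L8→L4→L2 to L0
  L0: DF=∅
  L1: DF={L2,L9}
  L2: DF={L2,L9}
  L3: DF={L9}
  L4: DF={L2,L9}
  L5: DF={L9}
  L6: DF={L8,L9}
  L7: DF={L8,L9}
  L8: DF={L9}
  L9: DF=∅

φ for g: defs {L0,L1,L4}
  DF⁺ = {L2,L9}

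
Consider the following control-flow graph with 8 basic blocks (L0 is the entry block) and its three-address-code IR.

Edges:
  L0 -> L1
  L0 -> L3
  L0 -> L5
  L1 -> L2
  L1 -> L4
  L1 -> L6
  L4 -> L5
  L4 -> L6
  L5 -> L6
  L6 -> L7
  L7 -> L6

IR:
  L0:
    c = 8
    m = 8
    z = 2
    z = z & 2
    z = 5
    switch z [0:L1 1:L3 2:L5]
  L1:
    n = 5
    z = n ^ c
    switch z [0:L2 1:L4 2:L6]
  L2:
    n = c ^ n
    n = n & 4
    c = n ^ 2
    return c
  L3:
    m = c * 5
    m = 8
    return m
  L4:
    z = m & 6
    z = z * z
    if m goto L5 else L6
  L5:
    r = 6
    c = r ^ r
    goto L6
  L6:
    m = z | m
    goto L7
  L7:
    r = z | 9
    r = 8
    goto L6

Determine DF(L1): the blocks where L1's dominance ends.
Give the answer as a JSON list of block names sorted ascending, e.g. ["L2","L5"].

Answer: ["L5", "L6"]

Analysis:
idom tree: L1←L0 L2←L1 L3←L0 L4←L1 L5←L0 L6←L0 L7←L6
Dom∩ at merges:
  L5: preds {L0,L4}: {L0} ∩ {L0,L1,L4} = {L0}; idom=L0
  L6: preds {L1,L4,L5,L7}: {L0,L1} ∩ {L0,L1,L4} ∩ {L0,L5} ∩ {L0,L6,L7} = {L0}; idom=L0

DF walk-up:
  L5←L0: walk · to L0
  L5←L4: walk L4→L1 to L0
  L6←L1: walk L1 to L0
  L6←L4: walk L4→L1 to L0
  L6←L5: walk L5 to L0
  L6←L7: walk L7→L6 to L0
  L0 → ∅
  L1 → {L5,L6}
  L2 → ∅
  L3 → ∅
  L4 → {L5,L6}
  L5 → {L6}
  L6 → {L6}
  L7 → {L6}

DF(L1) = ["L5", "L6"]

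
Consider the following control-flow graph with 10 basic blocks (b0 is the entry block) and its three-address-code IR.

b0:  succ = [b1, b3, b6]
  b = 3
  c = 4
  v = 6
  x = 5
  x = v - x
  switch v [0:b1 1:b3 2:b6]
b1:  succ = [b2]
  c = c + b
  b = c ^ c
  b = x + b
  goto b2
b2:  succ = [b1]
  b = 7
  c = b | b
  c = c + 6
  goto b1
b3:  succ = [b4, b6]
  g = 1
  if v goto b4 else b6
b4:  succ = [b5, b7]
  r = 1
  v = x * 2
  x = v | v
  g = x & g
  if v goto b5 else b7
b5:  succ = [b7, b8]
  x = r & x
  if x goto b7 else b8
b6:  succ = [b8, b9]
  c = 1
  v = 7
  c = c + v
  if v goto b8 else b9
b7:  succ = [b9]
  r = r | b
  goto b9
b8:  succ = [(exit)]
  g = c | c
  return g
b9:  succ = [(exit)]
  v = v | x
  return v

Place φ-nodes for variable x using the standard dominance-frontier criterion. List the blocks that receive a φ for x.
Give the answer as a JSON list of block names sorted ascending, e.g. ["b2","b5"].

idom tree: b1←b0 b2←b1 b3←b0 b4←b3 b5←b4 b6←b0 b7←b4 b8←b0 b9←b0
Join-block Dom:
  b1: preds {b0,b2}: {b0} ∩ {b0,b1,b2} = {b0}; idom=b0
  b6: preds {b0,b3}: {b0} ∩ {b0,b3} = {b0}; idom=b0
  b7: preds {b4,b5}: {b0,b3,b4} ∩ {b0,b3,b4,b5} = {b0,b3,b4}; idom=b4
  b8: preds {b5,b6}: {b0,b3,b4,b5} ∩ {b0,b6} = {b0}; idom=b0
  b9: preds {b6,b7}: {b0,b6} ∩ {b0,b3,b4,b7} = {b0}; idom=b0

DF derivation:
  b1←b0: walk · to b0
  b1←b2: walk b2→b1 to b0
  b6←b0: walk · to b0
  b6←b3: walk b3 to b0
  b7←b4: walk · to b4
  b7←b5: walk b5 to b4
  b8←b5: walk b5→b4→b3 to b0
  b8←b6: walk b6 to b0
  b9←b6: walk b6 to b0
  b9←b7: walk b7→b4→b3 to b0
  b0: DF=∅
  b1: DF={b1}
  b2: DF={b1}
  b3: DF={b6,b8,b9}
  b4: DF={b8,b9}
  b5: DF={b7,b8}
  b6: DF={b8,b9}
  b7: DF={b9}
  b8: DF=∅
  b9: DF=∅

φ for x: defs {b0,b4,b5}
  DF⁺ = {b7,b8,b9}

Answer: ["b7", "b8", "b9"]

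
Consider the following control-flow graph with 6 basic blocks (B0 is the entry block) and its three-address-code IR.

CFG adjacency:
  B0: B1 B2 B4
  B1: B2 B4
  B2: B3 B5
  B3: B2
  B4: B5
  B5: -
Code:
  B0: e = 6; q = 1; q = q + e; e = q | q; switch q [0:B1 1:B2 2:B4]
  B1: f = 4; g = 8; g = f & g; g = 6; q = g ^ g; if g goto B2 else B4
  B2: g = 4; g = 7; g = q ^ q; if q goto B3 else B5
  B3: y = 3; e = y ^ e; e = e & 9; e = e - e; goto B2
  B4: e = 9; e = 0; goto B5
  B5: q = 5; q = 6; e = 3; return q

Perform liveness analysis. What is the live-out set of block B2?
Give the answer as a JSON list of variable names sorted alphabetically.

Block summaries:
  B0: def={e,q} ue=∅
  B1: def={f,g,q} ue=∅
  B2: def={g} ue={q}
  B3: def={e,y} ue={e}
  B4: def={e} ue=∅
  B5: def={e,q} ue=∅

Liveness:
  B0: in=∅ out={e,q}
  B1: in={e} out={e,q}
  B2: in={e,q} out={e,q}
  B3: in={e,q} out={e,q}
  B4: in=∅ out=∅
  B5: in=∅ out=∅

live-out(B2) = ["e", "q"]

Answer: ["e", "q"]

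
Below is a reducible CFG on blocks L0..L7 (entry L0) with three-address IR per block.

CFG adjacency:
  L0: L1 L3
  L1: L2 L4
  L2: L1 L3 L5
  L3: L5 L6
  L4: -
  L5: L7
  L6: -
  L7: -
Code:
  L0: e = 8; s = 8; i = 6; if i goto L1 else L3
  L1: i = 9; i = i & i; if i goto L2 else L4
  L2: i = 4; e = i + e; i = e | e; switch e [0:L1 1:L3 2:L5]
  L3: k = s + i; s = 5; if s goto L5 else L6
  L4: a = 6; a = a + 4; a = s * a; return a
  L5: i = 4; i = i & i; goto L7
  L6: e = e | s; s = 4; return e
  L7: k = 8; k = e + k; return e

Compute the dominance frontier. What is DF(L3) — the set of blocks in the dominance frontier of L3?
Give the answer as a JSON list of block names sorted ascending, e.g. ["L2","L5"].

idom tree: L1←L0 L2←L1 L3←L0 L4←L1 L5←L0 L6←L3 L7←L5
Dom∩ at merges:
  L1: preds {L0,L2}: {L0} ∩ {L0,L1,L2} = {L0}; idom=L0
  L3: preds {L0,L2}: {L0} ∩ {L0,L1,L2} = {L0}; idom=L0
  L5: preds {L2,L3}: {L0,L1,L2} ∩ {L0,L3} = {L0}; idom=L0

DF derivation:
  L1←L0: walk · to L0
  L1←L2: walk L2→L1 to L0
  L3←L0: walk · to L0
  L3←L2: walk L2→L1 to L0
  L5←L2: walk L2→L1 to L0
  L5←L3: walk L3 to L0
  DF(L0)=∅
  DF(L1)={L1,L3,L5}
  DF(L2)={L1,L3,L5}
  DF(L3)={L5}
  DF(L4)=∅
  DF(L5)=∅
  DF(L6)=∅
  DF(L7)=∅

DF(L3) = ["L5"]

Answer: ["L5"]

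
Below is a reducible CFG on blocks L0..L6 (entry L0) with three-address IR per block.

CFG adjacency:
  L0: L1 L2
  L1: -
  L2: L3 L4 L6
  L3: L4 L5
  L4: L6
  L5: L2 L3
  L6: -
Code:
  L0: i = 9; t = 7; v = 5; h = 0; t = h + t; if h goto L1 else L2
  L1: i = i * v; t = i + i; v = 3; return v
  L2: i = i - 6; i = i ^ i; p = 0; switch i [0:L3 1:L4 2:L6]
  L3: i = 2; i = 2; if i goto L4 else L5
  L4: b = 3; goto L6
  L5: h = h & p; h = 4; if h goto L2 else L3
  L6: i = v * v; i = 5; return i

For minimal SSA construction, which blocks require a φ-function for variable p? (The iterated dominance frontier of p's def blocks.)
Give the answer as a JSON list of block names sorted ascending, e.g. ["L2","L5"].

Answer: ["L2"]

Working:
idom tree: L1←L0 L2←L0 L3←L2 L4←L2 L5←L3 L6←L2
Join-block Dom:
  L2: preds {L0,L5}: {L0} ∩ {L0,L2,L3,L5} = {L0}; idom=L0
  L3: preds {L2,L5}: {L0,L2} ∩ {L0,L2,L3,L5} = {L0,L2}; idom=L2
  L4: preds {L2,L3}: {L0,L2} ∩ {L0,L2,L3} = {L0,L2}; idom=L2
  L6: preds {L2,L4}: {L0,L2} ∩ {L0,L2,L4} = {L0,L2}; idom=L2

Frontier:
  join L2 pred L0: · stop@L0
  join L2 pred L5: L5→L3→L2 stop@L0
  join L3 pred L2: · stop@L2
  join L3 pred L5: L5→L3 stop@L2
  join L4 pred L2: · stop@L2
  join L4 pred L3: L3 stop@L2
  join L6 pred L2: · stop@L2
  join L6 pred L4: L4 stop@L2
  L0: DF=∅
  L1: DF=∅
  L2: DF={L2}
  L3: DF={L2,L3,L4}
  L4: DF={L6}
  L5: DF={L2,L3}
  L6: DF=∅

φ for p: defs {L2}
  DF⁺ = {L2}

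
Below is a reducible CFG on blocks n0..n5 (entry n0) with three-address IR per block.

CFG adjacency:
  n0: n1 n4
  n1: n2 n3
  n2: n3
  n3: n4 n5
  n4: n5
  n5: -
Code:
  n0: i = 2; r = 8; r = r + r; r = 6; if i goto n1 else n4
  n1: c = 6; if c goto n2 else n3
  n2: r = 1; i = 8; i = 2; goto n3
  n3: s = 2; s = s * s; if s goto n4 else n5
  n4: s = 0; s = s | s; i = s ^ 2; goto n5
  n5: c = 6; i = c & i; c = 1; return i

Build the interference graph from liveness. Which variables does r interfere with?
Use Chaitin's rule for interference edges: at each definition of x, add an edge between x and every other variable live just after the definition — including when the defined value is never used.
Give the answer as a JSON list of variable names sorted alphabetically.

Per-block:
  n0 def {i,r} use ∅
  n1 def {c} use ∅
  n2 def {i,r} use ∅
  n3 def {s} use ∅
  n4 def {i,s} use ∅
  n5 def {c,i} use {i}

Liveness:
  live n0: ∅→{i}
  live n1: {i}→{i}
  live n2: ∅→{i}
  live n3: {i}→{i}
  live n4: ∅→{i}
  live n5: {i}→∅

Interfere edges:
  c: {i}
  i: {c,r,s}
  r: {i}
  s: {i}

N(r) = ["i"]

Answer: ["i"]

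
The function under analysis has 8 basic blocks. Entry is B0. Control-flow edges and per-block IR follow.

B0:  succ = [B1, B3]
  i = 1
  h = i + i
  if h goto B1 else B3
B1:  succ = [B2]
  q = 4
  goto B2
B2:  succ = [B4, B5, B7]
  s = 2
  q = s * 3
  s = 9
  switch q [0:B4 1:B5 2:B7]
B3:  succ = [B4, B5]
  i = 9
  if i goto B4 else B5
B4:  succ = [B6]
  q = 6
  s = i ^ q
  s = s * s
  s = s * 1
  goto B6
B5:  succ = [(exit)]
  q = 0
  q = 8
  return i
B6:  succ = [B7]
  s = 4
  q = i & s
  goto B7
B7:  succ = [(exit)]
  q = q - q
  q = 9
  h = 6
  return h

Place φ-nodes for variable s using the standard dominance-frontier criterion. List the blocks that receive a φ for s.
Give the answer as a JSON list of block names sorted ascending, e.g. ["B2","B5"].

Answer: ["B4", "B5", "B7"]

Derivation:
idom tree: B1←B0 B2←B1 B3←B0 B4←B0 B5←B0 B6←B4 B7←B0
Dom at joins:
  B4: preds {B2,B3}: {B0,B1,B2} ∩ {B0,B3} = {B0}; idom=B0
  B5: preds {B2,B3}: {B0,B1,B2} ∩ {B0,B3} = {B0}; idom=B0
  B7: preds {B2,B6}: {B0,B1,B2} ∩ {B0,B4,B6} = {B0}; idom=B0

DF walk-up:
  B4←B2: walk B2→B1 to B0
  B4←B3: walk B3 to B0
  B5←B2: walk B2→B1 to B0
  B5←B3: walk B3 to B0
  B7←B2: walk B2→B1 to B0
  B7←B6: walk B6→B4 to B0
  DF(B0)=∅
  DF(B1)={B4,B5,B7}
  DF(B2)={B4,B5,B7}
  DF(B3)={B4,B5}
  DF(B4)={B7}
  DF(B5)=∅
  DF(B6)={B7}
  DF(B7)=∅

φ for s: defs {B2,B4,B6}
  DF⁺ = {B4,B5,B7}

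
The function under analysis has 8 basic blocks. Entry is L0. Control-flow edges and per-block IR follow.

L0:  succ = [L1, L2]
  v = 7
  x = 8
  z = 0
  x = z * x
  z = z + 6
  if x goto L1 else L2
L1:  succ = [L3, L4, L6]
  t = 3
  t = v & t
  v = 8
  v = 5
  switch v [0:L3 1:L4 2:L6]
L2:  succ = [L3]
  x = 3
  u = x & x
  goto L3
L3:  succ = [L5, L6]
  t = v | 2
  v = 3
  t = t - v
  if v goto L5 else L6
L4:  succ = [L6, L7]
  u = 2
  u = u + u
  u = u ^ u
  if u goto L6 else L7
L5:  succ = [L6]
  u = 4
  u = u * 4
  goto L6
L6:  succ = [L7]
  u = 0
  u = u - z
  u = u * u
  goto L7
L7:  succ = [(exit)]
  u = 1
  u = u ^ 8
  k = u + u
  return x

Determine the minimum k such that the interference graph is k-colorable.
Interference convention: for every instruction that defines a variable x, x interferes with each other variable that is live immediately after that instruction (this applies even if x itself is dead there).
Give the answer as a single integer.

Answer: 4

Derivation:
Block summaries:
  L0: {v,x,z} / ∅
  L1: {t,v} / {v}
  L2: {u,x} / ∅
  L3: {t,v} / {v}
  L4: {u} / ∅
  L5: {u} / ∅
  L6: {u} / {z}
  L7: {k,u} / {x}

Backward fixpoint:
  L0: in=∅ out={v,x,z}
  L1: in={v,x,z} out={v,x,z}
  L2: in={v,z} out={v,x,z}
  L3: in={v,x,z} out={x,z}
  L4: in={x,z} out={x,z}
  L5: in={x,z} out={x,z}
  L6: in={x,z} out={x}
  L7: in={x} out=∅

Interfere edges:
  k — {x}
  t — {v,x,z}
  u — {v,x,z}
  v — {t,u,x,z}
  x — {k,t,u,v,z}
  z — {t,u,v,x}

Chromatic number:
  clique {t,v,x,z} ⇒ need ≥ 4
  4-colouring: r0={x}  r1={k,v}  r2={z}  r3={t,u}
  χ = 4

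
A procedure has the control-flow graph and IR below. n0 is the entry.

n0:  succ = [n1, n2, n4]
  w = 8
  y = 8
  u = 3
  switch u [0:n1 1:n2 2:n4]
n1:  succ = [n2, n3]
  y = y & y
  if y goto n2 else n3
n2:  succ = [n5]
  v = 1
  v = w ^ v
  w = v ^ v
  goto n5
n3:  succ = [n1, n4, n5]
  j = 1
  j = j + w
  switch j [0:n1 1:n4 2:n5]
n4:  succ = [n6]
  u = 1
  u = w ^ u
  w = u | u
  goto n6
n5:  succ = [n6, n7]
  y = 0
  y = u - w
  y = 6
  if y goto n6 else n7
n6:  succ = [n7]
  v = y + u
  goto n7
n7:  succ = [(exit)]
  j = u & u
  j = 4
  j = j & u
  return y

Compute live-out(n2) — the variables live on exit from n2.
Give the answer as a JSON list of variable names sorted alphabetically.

Answer: ["u", "w"]

Analysis:
def/use:
  n0: def={u,w,y} ue=∅
  n1: def={y} ue={y}
  n2: def={v,w} ue={w}
  n3: def={j} ue={w}
  n4: def={u,w} ue={w}
  n5: def={y} ue={u,w}
  n6: def={v} ue={u,y}
  n7: def={j} ue={u,y}

Backward fixpoint:
  n0: in=∅ out={u,w,y}
  n1: in={u,w,y} out={u,w,y}
  n2: in={u,w} out={u,w}
  n3: in={u,w,y} out={u,w,y}
  n4: in={w,y} out={u,y}
  n5: in={u,w} out={u,y}
  n6: in={u,y} out={u,y}
  n7: in={u,y} out=∅

live-out(n2) = ["u", "w"]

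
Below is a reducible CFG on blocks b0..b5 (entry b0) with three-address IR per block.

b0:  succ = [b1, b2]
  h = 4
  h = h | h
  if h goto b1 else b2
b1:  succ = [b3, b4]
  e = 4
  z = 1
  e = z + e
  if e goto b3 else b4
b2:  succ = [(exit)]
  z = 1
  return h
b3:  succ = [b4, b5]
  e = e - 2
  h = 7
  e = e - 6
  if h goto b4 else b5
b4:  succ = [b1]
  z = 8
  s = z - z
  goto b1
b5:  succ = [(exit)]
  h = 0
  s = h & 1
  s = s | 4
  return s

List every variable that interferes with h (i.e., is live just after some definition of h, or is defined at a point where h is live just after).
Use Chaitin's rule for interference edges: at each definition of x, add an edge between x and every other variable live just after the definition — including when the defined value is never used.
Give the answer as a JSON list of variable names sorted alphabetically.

Answer: ["e", "z"]

Analysis:
def/use:
  b0: {h} / ∅
  b1: {e,z} / ∅
  b2: {z} / {h}
  b3: {e,h} / {e}
  b4: {s,z} / ∅
  b5: {h,s} / ∅

Live sets:
  live b0: ∅→{h}
  live b1: ∅→{e}
  live b2: {h}→∅
  live b3: {e}→∅
  live b4: ∅→∅
  live b5: ∅→∅

Conflict graph:
  e: {h,z}
  h: {e,z}
  s: ∅
  z: {e,h}

N(h) = ["e", "z"]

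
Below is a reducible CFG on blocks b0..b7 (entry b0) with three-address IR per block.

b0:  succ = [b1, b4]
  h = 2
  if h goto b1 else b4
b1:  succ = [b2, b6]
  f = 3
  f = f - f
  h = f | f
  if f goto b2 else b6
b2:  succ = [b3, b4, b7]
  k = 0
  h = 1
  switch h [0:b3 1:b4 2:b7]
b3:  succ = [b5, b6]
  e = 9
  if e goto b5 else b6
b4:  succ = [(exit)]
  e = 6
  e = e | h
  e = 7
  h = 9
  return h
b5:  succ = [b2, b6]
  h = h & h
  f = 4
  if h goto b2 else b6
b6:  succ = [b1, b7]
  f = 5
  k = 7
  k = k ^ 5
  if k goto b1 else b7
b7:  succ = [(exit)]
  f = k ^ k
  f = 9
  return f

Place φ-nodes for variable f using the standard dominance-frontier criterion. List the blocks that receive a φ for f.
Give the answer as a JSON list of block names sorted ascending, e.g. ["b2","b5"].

idom tree: b1←b0 b2←b1 b3←b2 b4←b0 b5←b3 b6←b1 b7←b1
Join-block Dom:
  b1: preds {b0,b6}: {b0} ∩ {b0,b1,b6} = {b0}; idom=b0
  b2: preds {b1,b5}: {b0,b1} ∩ {b0,b1,b2,b3,b5} = {b0,b1}; idom=b1
  b4: preds {b0,b2}: {b0} ∩ {b0,b1,b2} = {b0}; idom=b0
  b6: preds {b1,b3,b5}: {b0,b1} ∩ {b0,b1,b2,b3} ∩ {b0,b1,b2,b3,b5} = {b0,b1}; idom=b1
  b7: preds {b2,b6}: {b0,b1,b2} ∩ {b0,b1,b6} = {b0,b1}; idom=b1

DF walk-up:
  b1←b0: walk · to b0
  b1←b6: walk b6→b1 to b0
  b2←b1: walk · to b1
  b2←b5: walk b5→b3→b2 to b1
  b4←b0: walk · to b0
  b4←b2: walk b2→b1 to b0
  b6←b1: walk · to b1
  b6←b3: walk b3→b2 to b1
  b6←b5: walk b5→b3→b2 to b1
  b7←b2: walk b2 to b1
  b7←b6: walk b6 to b1
  b0: DF=∅
  b1: DF={b1,b4}
  b2: DF={b2,b4,b6,b7}
  b3: DF={b2,b6}
  b4: DF=∅
  b5: DF={b2,b6}
  b6: DF={b1,b7}
  b7: DF=∅

φ for f: defs {b1,b5,b6,b7}
  DF⁺ = {b1,b2,b4,b6,b7}

Answer: ["b1", "b2", "b4", "b6", "b7"]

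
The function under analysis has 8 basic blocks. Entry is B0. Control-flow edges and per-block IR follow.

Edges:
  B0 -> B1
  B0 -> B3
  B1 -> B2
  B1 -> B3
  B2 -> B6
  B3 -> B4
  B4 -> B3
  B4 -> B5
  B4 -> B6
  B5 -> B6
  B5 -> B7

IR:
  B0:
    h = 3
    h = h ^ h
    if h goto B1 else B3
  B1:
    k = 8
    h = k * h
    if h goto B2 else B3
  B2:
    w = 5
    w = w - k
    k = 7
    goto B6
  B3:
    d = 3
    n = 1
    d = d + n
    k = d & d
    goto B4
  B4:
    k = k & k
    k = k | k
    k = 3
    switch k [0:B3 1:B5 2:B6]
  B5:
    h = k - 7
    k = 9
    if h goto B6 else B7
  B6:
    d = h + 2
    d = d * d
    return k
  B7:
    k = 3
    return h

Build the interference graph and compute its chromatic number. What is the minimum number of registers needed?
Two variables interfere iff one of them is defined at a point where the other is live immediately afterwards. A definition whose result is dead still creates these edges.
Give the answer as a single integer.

Answer: 3

Working:
Block summaries:
  B0: {h} / ∅
  B1: {h,k} / {h}
  B2: {k,w} / {k}
  B3: {d,k,n} / ∅
  B4: {k} / {k}
  B5: {h,k} / {k}
  B6: {d} / {h,k}
  B7: {k} / {h}

Backward fixpoint:
  B0 li=∅ lo={h}
  B1 li={h} lo={h,k}
  B2 li={h,k} lo={h,k}
  B3 li={h} lo={h,k}
  B4 li={h,k} lo={h,k}
  B5 li={k} lo={h,k}
  B6 li={h,k} lo=∅
  B7 li={h} lo=∅

Interference:
  d: {h,k,n}
  h: {d,k,n,w}
  k: {d,h,w}
  n: {d,h}
  w: {h,k}

Registers:
  clique {d,h,k} ⇒ need ≥ 3
  assign d→R1 h→R0 k→R2 n→R2 w→R1 — no edge inside a register ⇒ χ ≤ 3
  χ = 3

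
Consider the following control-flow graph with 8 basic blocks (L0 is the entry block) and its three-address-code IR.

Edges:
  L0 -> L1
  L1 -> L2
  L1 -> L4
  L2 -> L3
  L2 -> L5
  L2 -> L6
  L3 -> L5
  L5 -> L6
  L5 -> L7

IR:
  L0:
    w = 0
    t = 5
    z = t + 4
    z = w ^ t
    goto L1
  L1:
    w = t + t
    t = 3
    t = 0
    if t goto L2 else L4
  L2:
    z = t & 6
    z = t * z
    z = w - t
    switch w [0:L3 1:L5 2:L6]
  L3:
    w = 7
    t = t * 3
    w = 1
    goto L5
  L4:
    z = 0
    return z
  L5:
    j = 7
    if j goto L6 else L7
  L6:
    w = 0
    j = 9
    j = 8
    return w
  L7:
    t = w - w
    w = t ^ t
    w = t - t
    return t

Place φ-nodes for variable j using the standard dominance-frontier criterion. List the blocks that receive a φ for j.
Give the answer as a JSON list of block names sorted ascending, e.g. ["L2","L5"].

idom tree: L1←L0 L2←L1 L3←L2 L4←L1 L5←L2 L6←L2 L7←L5
Dom at joins:
  L5: preds {L2,L3}: {L0,L1,L2} ∩ {L0,L1,L2,L3} = {L0,L1,L2}; idom=L2
  L6: preds {L2,L5}: {L0,L1,L2} ∩ {L0,L1,L2,L5} = {L0,L1,L2}; idom=L2

DF derivation:
  join L5 pred L2: · stop@L2
  join L5 pred L3: L3 stop@L2
  join L6 pred L2: · stop@L2
  join L6 pred L5: L5 stop@L2
  L0 → ∅
  L1 → ∅
  L2 → ∅
  L3 → {L5}
  L4 → ∅
  L5 → {L6}
  L6 → ∅
  L7 → ∅

φ for j: defs {L5,L6}
  DF⁺ = {L6}

Answer: ["L6"]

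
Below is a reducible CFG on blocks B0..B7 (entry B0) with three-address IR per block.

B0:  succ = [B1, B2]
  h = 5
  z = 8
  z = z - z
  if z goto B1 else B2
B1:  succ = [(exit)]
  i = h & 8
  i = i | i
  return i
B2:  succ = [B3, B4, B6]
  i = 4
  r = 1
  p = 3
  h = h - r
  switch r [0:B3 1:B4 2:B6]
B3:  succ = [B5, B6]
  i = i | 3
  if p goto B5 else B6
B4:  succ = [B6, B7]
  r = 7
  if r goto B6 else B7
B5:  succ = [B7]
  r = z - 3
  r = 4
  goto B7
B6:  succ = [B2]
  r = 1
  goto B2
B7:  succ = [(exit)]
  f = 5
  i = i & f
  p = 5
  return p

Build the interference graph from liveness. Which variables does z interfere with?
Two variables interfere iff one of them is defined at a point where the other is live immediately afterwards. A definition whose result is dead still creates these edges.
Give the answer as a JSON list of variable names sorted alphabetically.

Per-block:
  B0 def {h,z} use ∅
  B1 def {i} use {h}
  B2 def {h,i,p,r} use {h}
  B3 def {i} use {i,p}
  B4 def {r} use ∅
  B5 def {r} use {z}
  B6 def {r} use ∅
  B7 def {f,i,p} use {i}

Live sets:
  live B0: ∅→{h,z}
  live B1: {h}→∅
  live B2: {h,z}→{h,i,p,z}
  live B3: {h,i,p,z}→{h,i,z}
  live B4: {h,i,z}→{h,i,z}
  live B5: {i,z}→{i}
  live B6: {h,z}→{h,z}
  live B7: {i}→∅

Interfere edges:
  f↔{i}
  h↔{i,p,r,z}
  i↔{f,h,p,r,z}
  p↔{h,i,r,z}
  r↔{h,i,p,z}
  z↔{h,i,p,r}

N(z) = ["h", "i", "p", "r"]

Answer: ["h", "i", "p", "r"]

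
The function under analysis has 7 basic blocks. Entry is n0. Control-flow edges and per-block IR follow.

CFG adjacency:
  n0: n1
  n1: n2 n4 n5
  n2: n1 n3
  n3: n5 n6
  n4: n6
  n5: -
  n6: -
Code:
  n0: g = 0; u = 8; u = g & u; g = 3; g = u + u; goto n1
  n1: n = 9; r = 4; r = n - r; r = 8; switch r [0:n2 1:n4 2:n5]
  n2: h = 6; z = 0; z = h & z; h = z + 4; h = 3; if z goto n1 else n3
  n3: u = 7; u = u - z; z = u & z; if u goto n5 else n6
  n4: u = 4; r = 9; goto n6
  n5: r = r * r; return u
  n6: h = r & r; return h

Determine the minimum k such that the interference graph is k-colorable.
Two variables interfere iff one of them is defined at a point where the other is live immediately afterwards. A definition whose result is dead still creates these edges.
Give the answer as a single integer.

Per-block:
  n0 def {g,u} use ∅
  n1 def {n,r} use ∅
  n2 def {h,z} use ∅
  n3 def {u,z} use {z}
  n4 def {r,u} use ∅
  n5 def {r} use {r,u}
  n6 def {h} use {r}

Liveness:
  live n0: ∅→{u}
  live n1: {u}→{r,u}
  live n2: {r,u}→{r,u,z}
  live n3: {r,z}→{r,u}
  live n4: ∅→{r}
  live n5: {r,u}→∅
  live n6: {r}→∅

Interference:
  g↔{u}
  h↔{r,u,z}
  n↔{r,u}
  r↔{h,n,u,z}
  u↔{g,h,n,r,z}
  z↔{h,r,u}

Chromatic number:
  {h,r,u,z} pairwise interfere (4-clique) ⇒ χ ≥ 4
  assign g→r1 h→r2 n→r2 r→r1 u→r0 z→r3 — no edge inside a register ⇒ χ ≤ 4
  χ = 4

Answer: 4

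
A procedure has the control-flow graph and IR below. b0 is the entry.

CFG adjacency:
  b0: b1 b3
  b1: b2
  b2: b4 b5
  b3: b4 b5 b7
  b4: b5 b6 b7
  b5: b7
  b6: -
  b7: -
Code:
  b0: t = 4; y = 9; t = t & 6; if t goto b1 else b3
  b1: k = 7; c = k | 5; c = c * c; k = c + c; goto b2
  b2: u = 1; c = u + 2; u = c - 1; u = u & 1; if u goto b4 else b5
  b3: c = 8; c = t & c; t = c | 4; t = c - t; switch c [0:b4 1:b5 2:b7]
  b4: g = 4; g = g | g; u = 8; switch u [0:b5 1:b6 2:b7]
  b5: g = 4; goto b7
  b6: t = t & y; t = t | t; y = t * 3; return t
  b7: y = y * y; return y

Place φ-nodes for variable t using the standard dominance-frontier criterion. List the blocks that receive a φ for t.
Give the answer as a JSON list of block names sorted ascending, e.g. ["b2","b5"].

Answer: ["b4", "b5", "b7"]

Working:
idom tree: b1←b0 b2←b1 b3←b0 b4←b0 b5←b0 b6←b4 b7←b0
Dom∩ at merges:
  b4: preds {b2,b3}: {b0,b1,b2} ∩ {b0,b3} = {b0}; idom=b0
  b5: preds {b2,b3,b4}: {b0,b1,b2} ∩ {b0,b3} ∩ {b0,b4} = {b0}; idom=b0
  b7: preds {b3,b4,b5}: {b0,b3} ∩ {b0,b4} ∩ {b0,b5} = {b0}; idom=b0

DF derivation:
  join b4 pred b2: b2→b1 stop@b0
  join b4 pred b3: b3 stop@b0
  join b5 pred b2: b2→b1 stop@b0
  join b5 pred b3: b3 stop@b0
  join b5 pred b4: b4 stop@b0
  join b7 pred b3: b3 stop@b0
  join b7 pred b4: b4 stop@b0
  join b7 pred b5: b5 stop@b0
  b0 → ∅
  b1 → {b4,b5}
  b2 → {b4,b5}
  b3 → {b4,b5,b7}
  b4 → {b5,b7}
  b5 → {b7}
  b6 → ∅
  b7 → ∅

φ for t: defs {b0,b3,b6}
  DF⁺ = {b4,b5,b7}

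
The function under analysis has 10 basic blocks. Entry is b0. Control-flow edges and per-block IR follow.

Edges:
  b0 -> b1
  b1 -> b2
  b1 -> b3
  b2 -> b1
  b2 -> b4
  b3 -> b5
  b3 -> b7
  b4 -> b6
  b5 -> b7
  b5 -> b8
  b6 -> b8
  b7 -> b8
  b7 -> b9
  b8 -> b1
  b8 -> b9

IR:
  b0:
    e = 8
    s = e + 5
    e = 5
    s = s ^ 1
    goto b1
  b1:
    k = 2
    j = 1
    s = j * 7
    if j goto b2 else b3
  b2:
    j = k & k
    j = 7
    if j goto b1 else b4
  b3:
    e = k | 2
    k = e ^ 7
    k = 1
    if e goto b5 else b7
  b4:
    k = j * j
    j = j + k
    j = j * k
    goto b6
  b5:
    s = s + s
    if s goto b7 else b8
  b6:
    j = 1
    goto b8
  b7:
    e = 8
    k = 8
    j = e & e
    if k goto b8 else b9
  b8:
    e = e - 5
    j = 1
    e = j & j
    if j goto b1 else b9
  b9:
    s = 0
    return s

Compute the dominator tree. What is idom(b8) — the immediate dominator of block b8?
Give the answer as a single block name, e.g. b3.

idom tree: b1←b0 b2←b1 b3←b1 b4←b2 b5←b3 b6←b4 b7←b3 b8←b1 b9←b1
Dom∩ at merges:
  b1: preds {b0,b2,b8}: {b0} ∩ {b0,b1,b2} ∩ {b0,b1,b8} = {b0}; idom=b0
  b7: preds {b3,b5}: {b0,b1,b3} ∩ {b0,b1,b3,b5} = {b0,b1,b3}; idom=b3
  b8: preds {b5,b6,b7}: {b0,b1,b3,b5} ∩ {b0,b1,b2,b4,b6} ∩ {b0,b1,b3,b7} = {b0,b1}; idom=b1
  b9: preds {b7,b8}: {b0,b1,b3,b7} ∩ {b0,b1,b8} = {b0,b1}; idom=b1

idom(b8) = b1

Answer: b1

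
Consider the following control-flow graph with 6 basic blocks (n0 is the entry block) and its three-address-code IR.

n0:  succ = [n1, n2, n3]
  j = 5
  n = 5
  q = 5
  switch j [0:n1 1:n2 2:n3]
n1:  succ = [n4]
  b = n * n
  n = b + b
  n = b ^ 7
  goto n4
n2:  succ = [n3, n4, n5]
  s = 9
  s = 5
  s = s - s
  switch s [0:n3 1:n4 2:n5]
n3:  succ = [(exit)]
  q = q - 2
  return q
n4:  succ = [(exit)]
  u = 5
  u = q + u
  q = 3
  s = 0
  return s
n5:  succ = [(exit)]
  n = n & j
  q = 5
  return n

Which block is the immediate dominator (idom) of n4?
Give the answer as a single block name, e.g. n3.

idom tree: n1←n0 n2←n0 n3←n0 n4←n0 n5←n2
Dom at joins:
  n3: preds {n0,n2}: {n0} ∩ {n0,n2} = {n0}; idom=n0
  n4: preds {n1,n2}: {n0,n1} ∩ {n0,n2} = {n0}; idom=n0

idom(n4) = n0

Answer: n0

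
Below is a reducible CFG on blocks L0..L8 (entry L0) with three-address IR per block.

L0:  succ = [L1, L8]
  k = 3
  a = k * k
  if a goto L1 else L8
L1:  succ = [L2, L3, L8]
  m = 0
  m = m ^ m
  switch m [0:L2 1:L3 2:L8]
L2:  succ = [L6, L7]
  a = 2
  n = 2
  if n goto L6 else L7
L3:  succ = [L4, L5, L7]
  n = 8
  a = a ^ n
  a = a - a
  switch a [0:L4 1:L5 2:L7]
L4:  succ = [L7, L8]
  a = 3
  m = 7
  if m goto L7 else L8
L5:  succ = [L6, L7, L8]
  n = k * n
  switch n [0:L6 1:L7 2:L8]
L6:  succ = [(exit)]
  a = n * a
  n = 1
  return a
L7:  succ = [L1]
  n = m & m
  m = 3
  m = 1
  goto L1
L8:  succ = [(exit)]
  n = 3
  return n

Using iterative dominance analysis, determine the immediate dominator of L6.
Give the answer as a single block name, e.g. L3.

idom tree: L1←L0 L2←L1 L3←L1 L4←L3 L5←L3 L6←L1 L7←L1 L8←L0
Dom∩ at merges:
  L1: preds {L0,L7}: {L0} ∩ {L0,L1,L7} = {L0}; idom=L0
  L6: preds {L2,L5}: {L0,L1,L2} ∩ {L0,L1,L3,L5} = {L0,L1}; idom=L1
  L7: preds {L2,L3,L4,L5}: {L0,L1,L2} ∩ {L0,L1,L3} ∩ {L0,L1,L3,L4} ∩ {L0,L1,L3,L5} = {L0,L1}; idom=L1
  L8: preds {L0,L1,L4,L5}: {L0} ∩ {L0,L1} ∩ {L0,L1,L3,L4} ∩ {L0,L1,L3,L5} = {L0}; idom=L0

idom(L6) = L1

Answer: L1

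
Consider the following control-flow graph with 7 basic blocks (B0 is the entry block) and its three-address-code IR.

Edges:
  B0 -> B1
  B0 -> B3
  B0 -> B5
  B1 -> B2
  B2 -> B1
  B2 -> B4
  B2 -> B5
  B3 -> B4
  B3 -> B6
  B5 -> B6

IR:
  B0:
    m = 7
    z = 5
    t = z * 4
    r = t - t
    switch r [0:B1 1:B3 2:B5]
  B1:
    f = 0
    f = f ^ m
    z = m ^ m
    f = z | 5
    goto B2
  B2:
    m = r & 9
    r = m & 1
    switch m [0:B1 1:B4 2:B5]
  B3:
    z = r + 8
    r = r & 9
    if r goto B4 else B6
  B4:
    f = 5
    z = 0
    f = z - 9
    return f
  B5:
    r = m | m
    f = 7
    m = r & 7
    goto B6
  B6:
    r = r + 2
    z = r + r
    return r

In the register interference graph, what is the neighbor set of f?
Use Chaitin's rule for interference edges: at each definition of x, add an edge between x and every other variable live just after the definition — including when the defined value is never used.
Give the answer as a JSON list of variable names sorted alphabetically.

Answer: ["m", "r"]

Working:
Block summaries:
  B0: def={m,r,t,z} ue=∅
  B1: def={f,z} ue={m}
  B2: def={m,r} ue={r}
  B3: def={r,z} ue={r}
  B4: def={f,z} ue=∅
  B5: def={f,m,r} ue={m}
  B6: def={r,z} ue={r}

Live sets:
  live B0: ∅→{m,r}
  live B1: {m,r}→{r}
  live B2: {r}→{m,r}
  live B3: {r}→{r}
  live B4: ∅→∅
  live B5: {m}→{r}
  live B6: {r}→∅

Conflict graph:
  f↔{m,r}
  m↔{f,r,t,z}
  r↔{f,m,z}
  t↔{m}
  z↔{m,r}

N(f) = ["m", "r"]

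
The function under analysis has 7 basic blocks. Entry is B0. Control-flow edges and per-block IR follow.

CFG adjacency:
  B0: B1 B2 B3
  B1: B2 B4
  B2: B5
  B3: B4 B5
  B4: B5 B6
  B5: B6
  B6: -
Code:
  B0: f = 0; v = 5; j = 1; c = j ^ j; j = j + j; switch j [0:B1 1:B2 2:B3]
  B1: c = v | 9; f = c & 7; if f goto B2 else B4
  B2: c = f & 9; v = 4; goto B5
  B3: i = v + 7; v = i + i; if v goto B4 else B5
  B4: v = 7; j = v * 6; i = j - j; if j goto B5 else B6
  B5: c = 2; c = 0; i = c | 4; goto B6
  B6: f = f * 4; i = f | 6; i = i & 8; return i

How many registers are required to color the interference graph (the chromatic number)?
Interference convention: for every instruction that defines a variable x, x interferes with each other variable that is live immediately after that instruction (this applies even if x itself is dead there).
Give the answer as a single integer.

Block summaries:
  B0: def={c,f,j,v} ue=∅
  B1: def={c,f} ue={v}
  B2: def={c,v} ue={f}
  B3: def={i,v} ue={v}
  B4: def={i,j,v} ue=∅
  B5: def={c,i} ue=∅
  B6: def={f,i} ue={f}

Live sets:
  B0: in=∅ out={f,v}
  B1: in={v} out={f}
  B2: in={f} out={f}
  B3: in={f,v} out={f}
  B4: in={f} out={f}
  B5: in={f} out={f}
  B6: in={f} out=∅

Interfere edges:
  c↔{f,j,v}
  f↔{c,i,j,v}
  i↔{f,j}
  j↔{c,f,i,v}
  v↔{c,f,j}

Chromatic number:
  clique {c,f,j,v} ⇒ need ≥ 4
  assign c→r2 f→r0 i→r2 j→r1 v→r3 — no edge inside a register ⇒ χ ≤ 4
  χ = 4

Answer: 4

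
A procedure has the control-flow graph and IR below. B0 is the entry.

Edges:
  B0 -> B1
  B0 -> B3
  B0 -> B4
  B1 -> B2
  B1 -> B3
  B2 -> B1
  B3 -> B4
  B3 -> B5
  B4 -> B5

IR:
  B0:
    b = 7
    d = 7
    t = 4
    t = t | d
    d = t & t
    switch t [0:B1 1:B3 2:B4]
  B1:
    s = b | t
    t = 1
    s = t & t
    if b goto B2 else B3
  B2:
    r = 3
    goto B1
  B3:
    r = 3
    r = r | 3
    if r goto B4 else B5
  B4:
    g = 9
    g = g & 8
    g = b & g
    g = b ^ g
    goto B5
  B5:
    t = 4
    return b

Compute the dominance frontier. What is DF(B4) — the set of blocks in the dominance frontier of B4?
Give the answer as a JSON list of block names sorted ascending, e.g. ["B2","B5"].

Answer: ["B5"]

Working:
idom tree: B1←B0 B2←B1 B3←B0 B4←B0 B5←B0
Dom∩ at merges:
  B1: preds {B0,B2}: {B0} ∩ {B0,B1,B2} = {B0}; idom=B0
  B3: preds {B0,B1}: {B0} ∩ {B0,B1} = {B0}; idom=B0
  B4: preds {B0,B3}: {B0} ∩ {B0,B3} = {B0}; idom=B0
  B5: preds {B3,B4}: {B0,B3} ∩ {B0,B4} = {B0}; idom=B0

DF walk-up:
  join B1 pred B0: · stop@B0
  join B1 pred B2: B2→B1 stop@B0
  join B3 pred B0: · stop@B0
  join B3 pred B1: B1 stop@B0
  join B4 pred B0: · stop@B0
  join B4 pred B3: B3 stop@B0
  join B5 pred B3: B3 stop@B0
  join B5 pred B4: B4 stop@B0
  DF(B0)=∅
  DF(B1)={B1,B3}
  DF(B2)={B1}
  DF(B3)={B4,B5}
  DF(B4)={B5}
  DF(B5)=∅

DF(B4) = ["B5"]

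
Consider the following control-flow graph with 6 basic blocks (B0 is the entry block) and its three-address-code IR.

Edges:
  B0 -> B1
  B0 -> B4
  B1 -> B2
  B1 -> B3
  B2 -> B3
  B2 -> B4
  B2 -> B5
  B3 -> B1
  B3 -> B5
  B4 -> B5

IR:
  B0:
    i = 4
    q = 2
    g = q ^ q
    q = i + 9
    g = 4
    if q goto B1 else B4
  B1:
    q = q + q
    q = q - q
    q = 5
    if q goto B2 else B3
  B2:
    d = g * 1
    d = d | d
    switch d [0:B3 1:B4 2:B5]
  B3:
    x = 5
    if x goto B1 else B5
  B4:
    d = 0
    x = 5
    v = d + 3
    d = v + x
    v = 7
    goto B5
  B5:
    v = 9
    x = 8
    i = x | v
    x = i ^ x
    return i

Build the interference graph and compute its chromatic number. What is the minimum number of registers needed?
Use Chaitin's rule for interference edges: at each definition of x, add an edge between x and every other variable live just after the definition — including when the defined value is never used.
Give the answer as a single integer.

Answer: 4

Working:
Block summaries:
  B0: {g,i,q} / ∅
  B1: {q} / {q}
  B2: {d} / {g}
  B3: {x} / ∅
  B4: {d,v,x} / ∅
  B5: {i,v,x} / ∅

Live sets:
  B0 li=∅ lo={g,q}
  B1 li={g,q} lo={g,q}
  B2 li={g,q} lo={g,q}
  B3 li={g,q} lo={g,q}
  B4 li=∅ lo=∅
  B5 li=∅ lo=∅

Conflict graph:
  d↔{g,q,x}
  g↔{d,i,q,x}
  i↔{g,q,x}
  q↔{d,g,i,x}
  v↔{x}
  x↔{d,g,i,q,v}

Colouring:
  {d,g,q,x} pairwise interfere (4-clique) ⇒ χ ≥ 4
  4-colouring: c0={x}  c1={g,v}  c2={q}  c3={d,i}
  χ = 4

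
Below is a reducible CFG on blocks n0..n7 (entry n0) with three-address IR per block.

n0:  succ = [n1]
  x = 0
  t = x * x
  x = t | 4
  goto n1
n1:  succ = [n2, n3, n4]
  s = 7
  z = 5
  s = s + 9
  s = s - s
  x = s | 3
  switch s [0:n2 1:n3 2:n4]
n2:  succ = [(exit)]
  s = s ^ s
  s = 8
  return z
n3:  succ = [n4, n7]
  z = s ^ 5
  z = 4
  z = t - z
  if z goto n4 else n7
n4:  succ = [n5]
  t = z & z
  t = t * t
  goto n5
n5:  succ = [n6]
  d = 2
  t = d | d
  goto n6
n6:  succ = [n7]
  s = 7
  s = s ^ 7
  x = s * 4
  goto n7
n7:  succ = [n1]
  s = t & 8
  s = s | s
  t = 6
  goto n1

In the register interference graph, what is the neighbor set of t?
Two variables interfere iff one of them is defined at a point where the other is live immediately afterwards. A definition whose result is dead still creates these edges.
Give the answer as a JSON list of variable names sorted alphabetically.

Answer: ["s", "x", "z"]

Derivation:
Block summaries:
  n0: def={t,x} ue=∅
  n1: def={s,x,z} ue=∅
  n2: def={s} ue={s,z}
  n3: def={z} ue={s,t}
  n4: def={t} ue={z}
  n5: def={d,t} ue=∅
  n6: def={s,x} ue=∅
  n7: def={s,t} ue={t}

Backward fixpoint:
  n0: in=∅ out={t}
  n1: in={t} out={s,t,z}
  n2: in={s,z} out=∅
  n3: in={s,t} out={t,z}
  n4: in={z} out=∅
  n5: in=∅ out={t}
  n6: in={t} out={t}
  n7: in={t} out={t}

Conflict graph:
  d: ∅
  s: {t,x,z}
  t: {s,x,z}
  x: {s,t,z}
  z: {s,t,x}

N(t) = ["s", "x", "z"]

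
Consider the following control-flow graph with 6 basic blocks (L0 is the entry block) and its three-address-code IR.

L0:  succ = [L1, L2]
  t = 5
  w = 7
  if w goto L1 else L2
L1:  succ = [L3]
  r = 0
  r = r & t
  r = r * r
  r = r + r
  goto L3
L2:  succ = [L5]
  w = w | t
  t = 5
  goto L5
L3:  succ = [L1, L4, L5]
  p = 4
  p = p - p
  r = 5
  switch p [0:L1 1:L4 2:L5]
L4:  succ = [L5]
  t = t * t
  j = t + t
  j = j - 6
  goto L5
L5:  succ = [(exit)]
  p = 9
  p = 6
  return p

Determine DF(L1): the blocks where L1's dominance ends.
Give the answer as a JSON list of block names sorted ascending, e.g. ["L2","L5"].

Answer: ["L1", "L5"]

Working:
idom tree: L1←L0 L2←L0 L3←L1 L4←L3 L5←L0
Join-block Dom:
  L1: preds {L0,L3}: {L0} ∩ {L0,L1,L3} = {L0}; idom=L0
  L5: preds {L2,L3,L4}: {L0,L2} ∩ {L0,L1,L3} ∩ {L0,L1,L3,L4} = {L0}; idom=L0

DF walk-up:
  L1←L0: walk · to L0
  L1←L3: walk L3→L1 to L0
  L5←L2: walk L2 to L0
  L5←L3: walk L3→L1 to L0
  L5←L4: walk L4→L3→L1 to L0
  L0: DF=∅
  L1: DF={L1,L5}
  L2: DF={L5}
  L3: DF={L1,L5}
  L4: DF={L5}
  L5: DF=∅

DF(L1) = ["L1", "L5"]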